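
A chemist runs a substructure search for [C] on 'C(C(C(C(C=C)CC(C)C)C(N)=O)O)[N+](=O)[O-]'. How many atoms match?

Check the 17 heavy atoms by environment: 11× C → match; 3× O → no; 1× N → no; 1× N (charge +1) → no; 1× O (charge -1) → no.
That gives 11 matching atoms.

11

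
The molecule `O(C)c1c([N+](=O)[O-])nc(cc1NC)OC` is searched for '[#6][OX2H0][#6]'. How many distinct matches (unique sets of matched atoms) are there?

2

[#6][OX2H0][#6] is the SMARTS for an ether: an aliphatic oxygen bridging two carbons with no H on the oxygen.
The molecule carries 2 separate instances of a methoxy ether (-OCH3) meeting every constraint; each maps to a distinct set of atoms, giving 2 matches.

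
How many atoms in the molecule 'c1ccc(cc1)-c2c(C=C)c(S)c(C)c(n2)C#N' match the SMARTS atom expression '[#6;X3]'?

The query [#6;X3] means: any carbon (aromatic or not) with three total connections.
Check the 18 heavy atoms by environment: 1× n (aromatic, X2) → no; 11× c (aromatic, X3) → match; 1× S (X2) → no; 2× C (X3) → match; 1× C (X2) → no; 1× N (X1) → no; 1× C (X4) → no.
Summing the matching environments: 11 + 2 = 13 matching atoms.

13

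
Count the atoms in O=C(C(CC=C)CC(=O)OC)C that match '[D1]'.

5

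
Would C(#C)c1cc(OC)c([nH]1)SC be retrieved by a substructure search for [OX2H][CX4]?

No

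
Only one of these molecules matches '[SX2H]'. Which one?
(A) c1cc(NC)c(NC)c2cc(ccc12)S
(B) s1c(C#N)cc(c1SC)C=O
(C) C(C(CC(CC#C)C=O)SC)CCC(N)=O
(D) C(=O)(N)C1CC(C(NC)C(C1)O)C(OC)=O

[SX2H] describes an aliphatic sulfur with two connections, one being H (a thiol).
(A) contains a thiol (-SH), which satisfies every atom and bond constraint.
(B) has a methylthio ether (-SCH3) but the sulfur has H0 (bonded to two carbons), not H1.
(C) has a methylthio ether (-SCH3) but the sulfur has H0 (bonded to two carbons), not H1.
(D) has a hydroxyl group (-OH) but it is an -OH, not an -SH.
So the answer is (A).

A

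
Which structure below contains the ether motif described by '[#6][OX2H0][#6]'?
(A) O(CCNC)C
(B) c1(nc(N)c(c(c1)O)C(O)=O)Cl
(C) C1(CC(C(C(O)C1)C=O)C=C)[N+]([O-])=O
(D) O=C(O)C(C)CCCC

[#6][OX2H0][#6] describes an aliphatic oxygen bridging two carbons with no H on the oxygen (an ether).
(A) contains a methoxy ether (-OCH3), which satisfies every atom and bond constraint.
(B) has a carboxylic acid group (-C(=O)OH) but the -OH oxygen has H1; the =O is OX1, not OX2.
(C) has a hydroxyl group (-OH) but the oxygen has H1, not H0 bridging two carbons.
(D) has a carboxylic acid group (-C(=O)OH) but the -OH oxygen has H1; the =O is OX1, not OX2.
So the answer is (A).

A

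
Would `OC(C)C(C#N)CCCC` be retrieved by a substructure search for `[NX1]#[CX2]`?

Yes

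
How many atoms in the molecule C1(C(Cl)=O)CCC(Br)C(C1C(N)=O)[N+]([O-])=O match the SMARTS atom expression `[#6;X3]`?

2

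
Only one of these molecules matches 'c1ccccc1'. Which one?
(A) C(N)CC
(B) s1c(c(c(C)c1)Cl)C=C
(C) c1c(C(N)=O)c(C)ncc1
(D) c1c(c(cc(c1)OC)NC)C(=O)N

D

c1ccccc1 describes six aromatic carbons in a ring (a benzene ring).
(A) has a methyl group (-CH3) but no six-membered all-carbon aromatic ring is present.
(B) has a methyl group (-CH3) but no six-membered all-carbon aromatic ring is present.
(C) has a methyl group (-CH3) but no six-membered all-carbon aromatic ring is present.
(D) contains the required atom environment, so the pattern matches.
So the answer is (D).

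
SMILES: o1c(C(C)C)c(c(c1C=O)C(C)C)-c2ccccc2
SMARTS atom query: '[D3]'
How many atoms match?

7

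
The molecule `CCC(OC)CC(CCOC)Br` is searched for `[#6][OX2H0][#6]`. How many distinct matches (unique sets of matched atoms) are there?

2

[#6][OX2H0][#6] is the SMARTS for an ether: an aliphatic oxygen bridging two carbons with no H on the oxygen.
The molecule carries 2 separate instances of a methoxy ether (-OCH3) meeting every constraint; each maps to a distinct set of atoms, giving 2 matches.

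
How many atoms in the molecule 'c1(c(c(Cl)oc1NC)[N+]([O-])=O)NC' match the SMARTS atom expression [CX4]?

Check the 13 heavy atoms by environment: 1× o (aromatic, X2) → no; 4× c (aromatic, X3) → no; 1× Cl (X1) → no; 2× N (X3) → no; 2× C (X4) → match; 1× N (charge +1, X3) → no; 1× O (charge -1, X1) → no; 1× O (X1) → no.
That gives 2 matching atoms.

2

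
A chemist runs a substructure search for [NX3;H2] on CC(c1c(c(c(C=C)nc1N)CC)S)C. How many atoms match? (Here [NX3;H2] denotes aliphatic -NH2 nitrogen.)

1

The query [NX3;H2] means: aliphatic N with 3 total connections, two of them H — an -NH2 nitrogen (amine or amide).
Check the 15 heavy atoms by environment: 1× n (aromatic, H0, X2) → no; 5× c (aromatic, H0, X3) → no; 1× S (H1, X2) → no; 1× N (H2, X3) → match; 1× C (H1, X4) → no; 3× C (H3, X4) → no; 1× C (H2, X4) → no; 1× C (H1, X3) → no; 1× C (H2, X3) → no.
That gives 1 matching atom.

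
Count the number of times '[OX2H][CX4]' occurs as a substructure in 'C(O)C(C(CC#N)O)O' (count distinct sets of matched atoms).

3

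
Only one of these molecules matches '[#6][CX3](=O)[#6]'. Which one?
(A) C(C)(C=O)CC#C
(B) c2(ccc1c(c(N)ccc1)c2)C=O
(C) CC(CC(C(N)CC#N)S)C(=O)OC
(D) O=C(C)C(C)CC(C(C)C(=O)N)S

D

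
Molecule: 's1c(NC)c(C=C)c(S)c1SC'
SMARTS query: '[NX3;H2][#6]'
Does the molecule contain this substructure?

No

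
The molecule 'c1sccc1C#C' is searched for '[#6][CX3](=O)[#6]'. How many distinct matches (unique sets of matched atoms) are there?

0

[#6][CX3](=O)[#6] is the SMARTS for a ketone: a carbonyl carbon (no H) flanked by two carbons.
No fragment in the molecule satisfies every constraint, giving 0 matches.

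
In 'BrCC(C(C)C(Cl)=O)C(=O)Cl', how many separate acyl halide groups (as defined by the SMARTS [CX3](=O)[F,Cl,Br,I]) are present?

2

[CX3](=O)[F,Cl,Br,I] is the SMARTS for an acyl halide: a carbonyl carbon bonded to a halogen.
The molecule carries 2 separate instances of an acyl chloride (-C(=O)Cl) meeting every constraint; each maps to a distinct set of atoms, giving 2 matches.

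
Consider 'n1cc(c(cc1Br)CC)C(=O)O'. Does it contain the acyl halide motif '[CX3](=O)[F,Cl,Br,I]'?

The pattern [CX3](=O)[F,Cl,Br,I] describes a carbonyl carbon bonded to a halogen — an acyl halide.
The closest candidate here is a carboxylic acid group (-C(=O)OH), but the carbonyl is bonded to -OH, not to a halogen. No other fragment satisfies the full query, so there is no match.

No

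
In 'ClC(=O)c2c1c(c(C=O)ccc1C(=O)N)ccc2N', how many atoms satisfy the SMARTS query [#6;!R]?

3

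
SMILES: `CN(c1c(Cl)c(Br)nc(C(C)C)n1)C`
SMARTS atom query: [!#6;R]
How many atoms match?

2

The query [!#6;R] means: non-carbon atom that is part of a ring.
Check the 14 heavy atoms by environment: 2× n (aromatic, in 6-ring) → match; 4× c (aromatic, in 6-ring) → no; 1× Br (acyclic) → no; 1× Cl (acyclic) → no; 1× N (acyclic) → no; 5× C (acyclic) → no.
That gives 2 matching atoms.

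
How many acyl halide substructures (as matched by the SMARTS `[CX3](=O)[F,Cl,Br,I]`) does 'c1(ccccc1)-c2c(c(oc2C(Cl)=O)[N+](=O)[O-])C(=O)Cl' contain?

2

[CX3](=O)[F,Cl,Br,I] is the SMARTS for an acyl halide: a carbonyl carbon bonded to a halogen.
The molecule carries 2 separate instances of an acyl chloride (-C(=O)Cl) meeting every constraint; each maps to a distinct set of atoms, giving 2 matches.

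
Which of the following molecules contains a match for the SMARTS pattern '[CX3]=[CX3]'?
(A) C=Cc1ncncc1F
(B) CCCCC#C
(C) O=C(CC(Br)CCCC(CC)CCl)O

A

[CX3]=[CX3] describes a non-aromatic C=C double bond between two sp2 carbons (an alkene).
(A) contains a vinyl group (-CH=CH2), which satisfies every atom and bond constraint.
(B) has an ethyl group (-CH2CH3) but its C-C bond is a single bond between CX4 carbons, not CX3=CX3.
(C) has an ethyl group (-CH2CH3) but its C-C bond is a single bond between CX4 carbons, not CX3=CX3.
So the answer is (A).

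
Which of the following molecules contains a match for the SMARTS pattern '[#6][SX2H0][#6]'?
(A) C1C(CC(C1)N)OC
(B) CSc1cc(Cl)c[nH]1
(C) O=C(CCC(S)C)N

[#6][SX2H0][#6] describes an aliphatic sulfur bridging two carbons with no H on the sulfur (a thioether).
(A) has a methoxy ether (-OCH3) but the bridging atom is O, not S.
(B) contains a methylthio ether (-SCH3), which satisfies every atom and bond constraint.
(C) has a thiol (-SH) but the sulfur has H1, not H0 bridging two carbons.
So the answer is (B).

B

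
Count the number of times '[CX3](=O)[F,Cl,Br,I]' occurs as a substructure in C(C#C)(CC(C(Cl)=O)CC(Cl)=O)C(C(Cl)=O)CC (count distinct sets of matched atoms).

3

[CX3](=O)[F,Cl,Br,I] is the SMARTS for an acyl halide: a carbonyl carbon bonded to a halogen.
The molecule carries 3 separate instances of an acyl chloride (-C(=O)Cl) meeting every constraint; each maps to a distinct set of atoms, giving 3 matches.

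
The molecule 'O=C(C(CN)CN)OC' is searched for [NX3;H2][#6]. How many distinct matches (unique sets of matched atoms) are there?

2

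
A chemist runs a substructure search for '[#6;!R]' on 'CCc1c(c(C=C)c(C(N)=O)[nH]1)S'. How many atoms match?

Check the 13 heavy atoms by environment: 1× n (aromatic, in 5-ring) → no; 4× c (aromatic, in 5-ring) → no; 5× C (acyclic) → match; 1× S (acyclic) → no; 1× O (acyclic) → no; 1× N (acyclic) → no.
That gives 5 matching atoms.

5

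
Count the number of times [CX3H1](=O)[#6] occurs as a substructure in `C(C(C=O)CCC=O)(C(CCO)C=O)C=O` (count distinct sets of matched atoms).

[CX3H1](=O)[#6] is the SMARTS for an aldehyde: an sp2 carbon with one H, double-bonded to O and single-bonded to carbon.
The molecule carries 4 separate instances of an aldehyde (-CHO) meeting every constraint; each maps to a distinct set of atoms, giving 4 matches.

4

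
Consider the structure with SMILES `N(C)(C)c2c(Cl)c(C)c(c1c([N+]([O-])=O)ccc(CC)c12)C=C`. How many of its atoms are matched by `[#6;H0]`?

8

The query [#6;H0] means: any carbon with no attached hydrogen.
Check the 22 heavy atoms by environment: 8× c (aromatic, H0) → match; 2× c (aromatic, H1) → no; 1× N (H0) → no; 4× C (H3) → no; 1× C (H1) → no; 2× C (H2) → no; 1× Cl (H0) → no; 1× N (charge +1, H0) → no; 1× O (charge -1, H0) → no; 1× O (H0) → no.
That gives 8 matching atoms.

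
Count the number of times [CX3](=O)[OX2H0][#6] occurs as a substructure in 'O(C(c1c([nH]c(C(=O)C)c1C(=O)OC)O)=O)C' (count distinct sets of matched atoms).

[CX3](=O)[OX2H0][#6] is the SMARTS for an ester: a carbonyl carbon bonded to an oxygen that is itself bonded to carbon (no H on that O).
The molecule carries 2 separate instances of a methyl-ester group (-C(=O)OCH3) meeting every constraint; each maps to a distinct set of atoms, giving 2 matches.

2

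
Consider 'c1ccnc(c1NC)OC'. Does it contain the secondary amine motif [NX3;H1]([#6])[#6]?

Yes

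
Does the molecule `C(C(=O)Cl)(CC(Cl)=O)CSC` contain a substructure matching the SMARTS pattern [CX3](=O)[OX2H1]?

The pattern [CX3](=O)[OX2H1] describes an sp2 carbon double-bonded to O and single-bonded to an -OH oxygen — a carboxylic acid.
The closest candidate here is an acyl chloride (-C(=O)Cl), but the carbonyl is bonded to Cl, not to an -OH oxygen. No other fragment satisfies the full query, so there is no match.

No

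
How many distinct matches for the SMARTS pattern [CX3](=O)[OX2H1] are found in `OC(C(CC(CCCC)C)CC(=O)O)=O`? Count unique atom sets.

2

[CX3](=O)[OX2H1] is the SMARTS for a carboxylic acid: an sp2 carbon double-bonded to O and single-bonded to an -OH oxygen.
The molecule carries 2 separate instances of a carboxylic acid group (-C(=O)OH) meeting every constraint; each maps to a distinct set of atoms, giving 2 matches.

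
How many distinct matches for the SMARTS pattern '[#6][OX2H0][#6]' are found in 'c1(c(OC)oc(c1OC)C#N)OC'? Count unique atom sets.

3

[#6][OX2H0][#6] is the SMARTS for an ether: an aliphatic oxygen bridging two carbons with no H on the oxygen.
The molecule carries 3 separate instances of a methoxy ether (-OCH3) meeting every constraint; each maps to a distinct set of atoms, giving 3 matches.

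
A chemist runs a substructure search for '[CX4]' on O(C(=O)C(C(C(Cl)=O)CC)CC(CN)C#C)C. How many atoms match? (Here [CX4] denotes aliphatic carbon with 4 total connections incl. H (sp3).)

The query [CX4] means: C with X4: aliphatic carbon with exactly 4 total connections (bonds + H).
Check the 17 heavy atoms by environment: 8× C (X4) → match; 2× C (X2) → no; 2× C (X3) → no; 2× O (X1) → no; 1× Cl (X1) → no; 1× N (X3) → no; 1× O (X2) → no.
That gives 8 matching atoms.

8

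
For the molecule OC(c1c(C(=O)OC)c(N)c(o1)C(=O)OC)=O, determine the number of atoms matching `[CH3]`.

2

The query [CH3] means: aliphatic carbon with exactly three hydrogens.
Check the 17 heavy atoms by environment: 1× o (aromatic, H0) → no; 4× c (aromatic, H0) → no; 1× N (H2) → no; 3× C (H0) → no; 5× O (H0) → no; 1× O (H1) → no; 2× C (H3) → match.
That gives 2 matching atoms.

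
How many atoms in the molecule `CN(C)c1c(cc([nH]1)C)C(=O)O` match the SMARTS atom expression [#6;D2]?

1

The query [#6;D2] means: any carbon bonded to exactly two heavy atoms.
Check the 12 heavy atoms by environment: 1× n (aromatic, D2) → no; 3× c (aromatic, D3) → no; 1× c (aromatic, D2) → match; 1× C (D3) → no; 2× O (D1) → no; 1× N (D3) → no; 3× C (D1) → no.
That gives 1 matching atom.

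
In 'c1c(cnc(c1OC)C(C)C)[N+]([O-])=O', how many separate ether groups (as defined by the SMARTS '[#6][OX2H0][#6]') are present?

[#6][OX2H0][#6] is the SMARTS for an ether: an aliphatic oxygen bridging two carbons with no H on the oxygen.
Exactly one fragment in the molecule meets all constraints, giving 1 match.

1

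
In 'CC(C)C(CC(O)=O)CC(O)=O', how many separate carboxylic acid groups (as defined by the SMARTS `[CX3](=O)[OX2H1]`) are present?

[CX3](=O)[OX2H1] is the SMARTS for a carboxylic acid: an sp2 carbon double-bonded to O and single-bonded to an -OH oxygen.
The molecule carries 2 separate instances of a carboxylic acid group (-C(=O)OH) meeting every constraint; each maps to a distinct set of atoms, giving 2 matches.

2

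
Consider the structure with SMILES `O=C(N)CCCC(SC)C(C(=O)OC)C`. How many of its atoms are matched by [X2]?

2

The query [X2] means: any atom with exactly two total connections (bonds + H).
Check the 15 heavy atoms by environment: 8× C (X4) → no; 2× C (X3) → no; 2× O (X1) → no; 1× N (X3) → no; 1× S (X2) → match; 1× O (X2) → match.
Summing the matching environments: 1 + 1 = 2 matching atoms.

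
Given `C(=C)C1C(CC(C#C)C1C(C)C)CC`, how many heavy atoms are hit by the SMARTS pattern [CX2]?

2

The query [CX2] means: C with X2: aliphatic carbon with exactly 2 total connections.
Check the 14 heavy atoms by environment: 10× C (X4) → no; 2× C (X3) → no; 2× C (X2) → match.
That gives 2 matching atoms.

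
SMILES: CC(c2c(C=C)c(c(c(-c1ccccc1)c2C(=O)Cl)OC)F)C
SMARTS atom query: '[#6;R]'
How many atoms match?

12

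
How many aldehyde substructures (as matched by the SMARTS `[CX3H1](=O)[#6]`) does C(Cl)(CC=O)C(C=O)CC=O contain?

3

[CX3H1](=O)[#6] is the SMARTS for an aldehyde: an sp2 carbon with one H, double-bonded to O and single-bonded to carbon.
The molecule carries 3 separate instances of an aldehyde (-CHO) meeting every constraint; each maps to a distinct set of atoms, giving 3 matches.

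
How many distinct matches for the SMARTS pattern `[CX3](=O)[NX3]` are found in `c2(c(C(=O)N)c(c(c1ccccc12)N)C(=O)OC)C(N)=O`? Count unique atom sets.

2

[CX3](=O)[NX3] is the SMARTS for an amide: a carbonyl carbon bonded to a trivalent nitrogen.
The molecule carries 2 separate instances of a primary amide (-C(=O)NH2) meeting every constraint; each maps to a distinct set of atoms, giving 2 matches.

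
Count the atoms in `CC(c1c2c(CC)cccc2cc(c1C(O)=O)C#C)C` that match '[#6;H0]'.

8

Check the 20 heavy atoms by environment: 6× c (aromatic, H0) → match; 4× c (aromatic, H1) → no; 2× C (H0) → match; 1× O (H0) → no; 1× O (H1) → no; 2× C (H1) → no; 3× C (H3) → no; 1× C (H2) → no.
Summing the matching environments: 6 + 2 = 8 matching atoms.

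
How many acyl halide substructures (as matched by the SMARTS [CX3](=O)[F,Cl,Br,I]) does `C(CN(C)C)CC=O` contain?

[CX3](=O)[F,Cl,Br,I] is the SMARTS for an acyl halide: a carbonyl carbon bonded to a halogen.
No fragment in the molecule satisfies every constraint, giving 0 matches.

0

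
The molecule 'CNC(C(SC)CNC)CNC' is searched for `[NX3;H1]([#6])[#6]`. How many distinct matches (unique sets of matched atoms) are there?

3

[NX3;H1]([#6])[#6] is the SMARTS for a secondary amine: a trivalent nitrogen with one H, bonded to two carbons.
The molecule carries 3 separate instances of an N-methylamino group (-NHCH3) meeting every constraint; each maps to a distinct set of atoms, giving 3 matches.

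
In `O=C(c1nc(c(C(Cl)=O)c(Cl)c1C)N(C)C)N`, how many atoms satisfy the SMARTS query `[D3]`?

The query [D3] means: atom with exactly three heavy-atom neighbours.
Check the 17 heavy atoms by environment: 1× n (aromatic, D2) → no; 5× c (aromatic, D3) → match; 2× C (D3) → match; 2× O (D1) → no; 2× Cl (D1) → no; 1× N (D1) → no; 3× C (D1) → no; 1× N (D3) → match.
Summing the matching environments: 5 + 2 + 1 = 8 matching atoms.

8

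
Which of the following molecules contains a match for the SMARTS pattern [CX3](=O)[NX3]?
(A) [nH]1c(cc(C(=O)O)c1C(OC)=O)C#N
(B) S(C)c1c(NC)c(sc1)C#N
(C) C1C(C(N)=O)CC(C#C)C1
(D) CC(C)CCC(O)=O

C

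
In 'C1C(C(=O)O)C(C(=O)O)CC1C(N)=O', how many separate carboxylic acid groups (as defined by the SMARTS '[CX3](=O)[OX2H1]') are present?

[CX3](=O)[OX2H1] is the SMARTS for a carboxylic acid: an sp2 carbon double-bonded to O and single-bonded to an -OH oxygen.
The molecule carries 2 separate instances of a carboxylic acid group (-C(=O)OH) meeting every constraint; each maps to a distinct set of atoms, giving 2 matches.

2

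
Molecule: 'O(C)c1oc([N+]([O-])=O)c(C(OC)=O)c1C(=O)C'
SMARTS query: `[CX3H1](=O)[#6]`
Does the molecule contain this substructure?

No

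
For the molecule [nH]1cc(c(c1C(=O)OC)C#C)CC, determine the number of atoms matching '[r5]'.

5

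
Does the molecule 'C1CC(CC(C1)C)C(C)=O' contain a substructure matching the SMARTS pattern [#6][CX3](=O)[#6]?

Yes

The pattern [#6][CX3](=O)[#6] describes a carbonyl carbon (no H) flanked by two carbons — a ketone.
The molecule carries an acetyl/ketone group (-C(=O)CH3), whose atoms satisfy every constraint of the query, so the pattern matches.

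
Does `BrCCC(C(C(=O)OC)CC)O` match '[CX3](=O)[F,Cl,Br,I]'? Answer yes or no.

The pattern [CX3](=O)[F,Cl,Br,I] describes a carbonyl carbon bonded to a halogen — an acyl halide.
The closest candidate here is a methyl-ester group (-C(=O)OCH3), but the carbonyl is bonded to -O-C, not to a halogen. No other fragment satisfies the full query, so there is no match.

No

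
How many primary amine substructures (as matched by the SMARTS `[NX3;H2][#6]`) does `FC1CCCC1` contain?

[NX3;H2][#6] is the SMARTS for a primary amine: a trivalent nitrogen with two H attached to carbon.
No fragment in the molecule satisfies every constraint, giving 0 matches.

0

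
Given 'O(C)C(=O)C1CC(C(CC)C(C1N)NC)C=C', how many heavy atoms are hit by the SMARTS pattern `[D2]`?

5

Check the 17 heavy atoms by environment: 6× C (D3) → no; 3× C (D2) → match; 1× O (D1) → no; 1× O (D2) → match; 4× C (D1) → no; 1× N (D2) → match; 1× N (D1) → no.
Summing the matching environments: 3 + 1 + 1 = 5 matching atoms.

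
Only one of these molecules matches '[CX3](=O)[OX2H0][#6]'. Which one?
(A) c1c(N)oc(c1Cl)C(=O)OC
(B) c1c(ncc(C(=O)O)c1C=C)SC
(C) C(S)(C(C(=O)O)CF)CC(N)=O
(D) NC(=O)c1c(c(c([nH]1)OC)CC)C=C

[CX3](=O)[OX2H0][#6] describes a carbonyl carbon bonded to an oxygen that is itself bonded to carbon (no H on that O) (an ester).
(A) contains a methyl-ester group (-C(=O)OCH3), which satisfies every atom and bond constraint.
(B) has a carboxylic acid group (-C(=O)OH) but the singly-bonded O carries H (OX2H1, not H0).
(C) has a carboxylic acid group (-C(=O)OH) but the singly-bonded O carries H (OX2H1, not H0).
(D) has a methoxy ether (-OCH3) but the ether oxygen is not adjacent to a C=O carbon.
So the answer is (A).

A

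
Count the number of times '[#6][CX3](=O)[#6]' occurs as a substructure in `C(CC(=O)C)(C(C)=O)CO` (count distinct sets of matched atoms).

2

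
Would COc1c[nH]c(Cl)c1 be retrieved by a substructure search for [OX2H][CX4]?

No

The pattern [OX2H][CX4] describes a hydroxyl oxygen bound to an sp3 (X4) carbon — an aliphatic alcohol.
The closest candidate here is a methoxy ether (-OCH3), but the oxygen has H0 (ether), not H1. No other fragment satisfies the full query, so there is no match.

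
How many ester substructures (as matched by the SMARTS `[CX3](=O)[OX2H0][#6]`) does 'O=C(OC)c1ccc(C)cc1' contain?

[CX3](=O)[OX2H0][#6] is the SMARTS for an ester: a carbonyl carbon bonded to an oxygen that is itself bonded to carbon (no H on that O).
Exactly one fragment in the molecule meets all constraints, giving 1 match.

1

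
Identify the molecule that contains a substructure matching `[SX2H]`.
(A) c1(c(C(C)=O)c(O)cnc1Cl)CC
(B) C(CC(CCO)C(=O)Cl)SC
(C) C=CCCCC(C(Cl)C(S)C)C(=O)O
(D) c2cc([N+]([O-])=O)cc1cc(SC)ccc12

[SX2H] describes an aliphatic sulfur with two connections, one being H (a thiol).
(A) has a hydroxyl group (-OH) but it is an -OH, not an -SH.
(B) has a methylthio ether (-SCH3) but the sulfur has H0 (bonded to two carbons), not H1.
(C) contains a thiol (-SH), which satisfies every atom and bond constraint.
(D) has a methylthio ether (-SCH3) but the sulfur has H0 (bonded to two carbons), not H1.
So the answer is (C).

C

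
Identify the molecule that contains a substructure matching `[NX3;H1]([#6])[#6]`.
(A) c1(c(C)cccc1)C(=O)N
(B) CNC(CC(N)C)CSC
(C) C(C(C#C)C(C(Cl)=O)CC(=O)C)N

[NX3;H1]([#6])[#6] describes a trivalent nitrogen with one H, bonded to two carbons (a secondary amine).
(A) has a primary amide (-C(=O)NH2) but the -C(=O)NH2 nitrogen has H2, not H1.
(B) contains an N-methylamino group (-NHCH3), which satisfies every atom and bond constraint.
(C) has a primary amino group (-NH2) but the nitrogen has H2 and only one carbon neighbour.
So the answer is (B).

B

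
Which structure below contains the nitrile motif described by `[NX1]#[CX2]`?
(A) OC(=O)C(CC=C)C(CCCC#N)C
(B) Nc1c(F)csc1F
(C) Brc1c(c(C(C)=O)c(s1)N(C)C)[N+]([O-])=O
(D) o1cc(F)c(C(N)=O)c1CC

[NX1]#[CX2] describes a nitrogen triple-bonded to a two-connected carbon (a nitrile).
(A) contains a nitrile (-C#N), which satisfies every atom and bond constraint.
(B) has a primary amino group (-NH2) but the nitrogen is NX3 (three connections), not NX1 triple-bonded.
(C) has a nitro group (-[N+](=O)[O-]) but there is no C#N triple bond.
(D) has a primary amide (-C(=O)NH2) but the nitrogen is NX3, not NX1.
So the answer is (A).

A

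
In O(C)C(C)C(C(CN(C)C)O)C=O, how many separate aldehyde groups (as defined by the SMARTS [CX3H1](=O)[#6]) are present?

1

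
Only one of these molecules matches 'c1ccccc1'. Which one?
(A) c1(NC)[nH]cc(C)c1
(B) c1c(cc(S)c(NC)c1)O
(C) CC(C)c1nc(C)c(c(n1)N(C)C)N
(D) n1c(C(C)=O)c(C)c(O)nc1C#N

c1ccccc1 describes six aromatic carbons in a ring (a benzene ring).
(A) has a methyl group (-CH3) but no six-membered all-carbon aromatic ring is present.
(B) contains the required atom environment, so the pattern matches.
(C) has a methyl group (-CH3) but no six-membered all-carbon aromatic ring is present.
(D) has a methyl group (-CH3) but no six-membered all-carbon aromatic ring is present.
So the answer is (B).

B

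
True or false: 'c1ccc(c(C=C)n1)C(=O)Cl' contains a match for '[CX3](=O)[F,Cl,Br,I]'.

True

The pattern [CX3](=O)[F,Cl,Br,I] describes a carbonyl carbon bonded to a halogen — an acyl halide.
The molecule carries an acyl chloride (-C(=O)Cl), whose atoms satisfy every constraint of the query, so the pattern matches.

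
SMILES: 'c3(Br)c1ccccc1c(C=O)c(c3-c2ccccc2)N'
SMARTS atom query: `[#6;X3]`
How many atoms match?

17

The query [#6;X3] means: any carbon (aromatic or not) with three total connections.
Check the 20 heavy atoms by environment: 16× c (aromatic, X3) → match; 1× Br (X1) → no; 1× N (X3) → no; 1× C (X3) → match; 1× O (X1) → no.
Summing the matching environments: 16 + 1 = 17 matching atoms.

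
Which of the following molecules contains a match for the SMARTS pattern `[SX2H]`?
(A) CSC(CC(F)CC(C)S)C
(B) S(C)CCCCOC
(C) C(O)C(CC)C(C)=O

[SX2H] describes an aliphatic sulfur with two connections, one being H (a thiol).
(A) contains a thiol (-SH), which satisfies every atom and bond constraint.
(B) has a methylthio ether (-SCH3) but the sulfur has H0 (bonded to two carbons), not H1.
(C) has a hydroxyl group (-OH) but it is an -OH, not an -SH.
So the answer is (A).

A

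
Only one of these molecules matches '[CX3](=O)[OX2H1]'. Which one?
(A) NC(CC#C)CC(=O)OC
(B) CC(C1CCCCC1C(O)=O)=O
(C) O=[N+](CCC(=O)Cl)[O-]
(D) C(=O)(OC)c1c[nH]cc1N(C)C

[CX3](=O)[OX2H1] describes an sp2 carbon double-bonded to O and single-bonded to an -OH oxygen (a carboxylic acid).
(A) has a methyl-ester group (-C(=O)OCH3) but the singly-bonded O has no H (OX2H0, not OX2H1).
(B) contains a carboxylic acid group (-C(=O)OH), which satisfies every atom and bond constraint.
(C) has an acyl chloride (-C(=O)Cl) but the carbonyl is bonded to Cl, not to an -OH oxygen.
(D) has a methyl-ester group (-C(=O)OCH3) but the singly-bonded O has no H (OX2H0, not OX2H1).
So the answer is (B).

B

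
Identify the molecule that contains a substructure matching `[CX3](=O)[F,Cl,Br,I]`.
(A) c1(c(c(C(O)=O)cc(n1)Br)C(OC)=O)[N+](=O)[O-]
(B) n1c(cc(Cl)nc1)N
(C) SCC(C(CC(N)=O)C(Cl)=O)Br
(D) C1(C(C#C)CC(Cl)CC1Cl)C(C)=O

[CX3](=O)[F,Cl,Br,I] describes a carbonyl carbon bonded to a halogen (an acyl halide).
(A) has a carboxylic acid group (-C(=O)OH) but the carbonyl is bonded to -OH, not to a halogen.
(B) has a chloro substituent but the Cl is not on a carbonyl carbon.
(C) contains an acyl chloride (-C(=O)Cl), which satisfies every atom and bond constraint.
(D) has a chloro substituent but the Cl is not on a carbonyl carbon.
So the answer is (C).

C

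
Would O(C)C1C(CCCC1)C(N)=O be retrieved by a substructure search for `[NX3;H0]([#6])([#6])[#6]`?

No

The pattern [NX3;H0]([#6])([#6])[#6] describes a trivalent nitrogen with no H, bonded to three carbons — a tertiary amine.
The closest candidate here is a primary amide (-C(=O)NH2), but the amide nitrogen has H2 and only one carbon neighbour. No other fragment satisfies the full query, so there is no match.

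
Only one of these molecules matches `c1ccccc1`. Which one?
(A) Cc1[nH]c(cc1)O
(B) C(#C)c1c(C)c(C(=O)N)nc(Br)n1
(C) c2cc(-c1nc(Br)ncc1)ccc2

C

c1ccccc1 describes six aromatic carbons in a ring (a benzene ring).
(A) has a methyl group (-CH3) but no six-membered all-carbon aromatic ring is present.
(B) has a methyl group (-CH3) but no six-membered all-carbon aromatic ring is present.
(C) contains a phenyl ring, which satisfies every atom and bond constraint.
So the answer is (C).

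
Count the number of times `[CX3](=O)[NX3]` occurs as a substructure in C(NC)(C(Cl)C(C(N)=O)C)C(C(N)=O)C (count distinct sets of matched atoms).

2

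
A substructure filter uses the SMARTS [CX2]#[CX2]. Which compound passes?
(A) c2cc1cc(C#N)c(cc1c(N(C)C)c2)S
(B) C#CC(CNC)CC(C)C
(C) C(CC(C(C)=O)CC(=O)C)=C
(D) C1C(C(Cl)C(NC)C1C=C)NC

B

[CX2]#[CX2] describes a carbon-carbon triple bond (an alkyne).
(A) has a nitrile (-C#N) but the triple bond is C#N, not C#C.
(B) contains an ethynyl group (-C#CH), which satisfies every atom and bond constraint.
(C) has a vinyl group (-CH=CH2) but the C=C is a double bond; both carbons are CX3, not CX2.
(D) has a vinyl group (-CH=CH2) but the C=C is a double bond; both carbons are CX3, not CX2.
So the answer is (B).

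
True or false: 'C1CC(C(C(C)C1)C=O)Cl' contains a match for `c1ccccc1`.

The pattern c1ccccc1 describes six aromatic carbons in a ring — a benzene ring.
The closest candidate here is a methyl group (-CH3), but no six-membered all-carbon aromatic ring is present. No other fragment satisfies the full query, so there is no match.

False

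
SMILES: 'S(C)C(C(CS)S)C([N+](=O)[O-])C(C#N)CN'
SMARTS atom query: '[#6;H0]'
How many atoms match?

The query [#6;H0] means: any carbon with no attached hydrogen.
Check the 16 heavy atoms by environment: 2× C (H2) → no; 4× C (H1) → no; 1× N (charge +1, H0) → no; 1× O (charge -1, H0) → no; 1× O (H0) → no; 1× S (H0) → no; 1× C (H3) → no; 2× S (H1) → no; 1× C (H0) → match; 1× N (H0) → no; 1× N (H2) → no.
That gives 1 matching atom.

1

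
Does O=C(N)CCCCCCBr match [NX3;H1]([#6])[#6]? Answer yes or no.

No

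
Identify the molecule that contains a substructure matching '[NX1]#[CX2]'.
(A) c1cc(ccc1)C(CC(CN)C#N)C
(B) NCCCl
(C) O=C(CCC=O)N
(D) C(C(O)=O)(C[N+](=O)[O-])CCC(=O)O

A

[NX1]#[CX2] describes a nitrogen triple-bonded to a two-connected carbon (a nitrile).
(A) contains a nitrile (-C#N), which satisfies every atom and bond constraint.
(B) has a primary amino group (-NH2) but the nitrogen is NX3 (three connections), not NX1 triple-bonded.
(C) has a primary amide (-C(=O)NH2) but the nitrogen is NX3, not NX1.
(D) has a nitro group (-[N+](=O)[O-]) but there is no C#N triple bond.
So the answer is (A).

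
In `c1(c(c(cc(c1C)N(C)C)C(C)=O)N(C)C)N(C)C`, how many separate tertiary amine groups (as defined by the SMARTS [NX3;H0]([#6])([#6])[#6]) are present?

3

[NX3;H0]([#6])([#6])[#6] is the SMARTS for a tertiary amine: a trivalent nitrogen with no H, bonded to three carbons.
The molecule carries 3 separate instances of a dimethylamino group (-N(CH3)2) meeting every constraint; each maps to a distinct set of atoms, giving 3 matches.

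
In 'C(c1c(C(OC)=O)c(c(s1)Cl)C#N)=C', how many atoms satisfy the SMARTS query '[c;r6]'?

0

The query [c;r6] means: aromatic carbon that belongs to a six-membered ring.
Check the 14 heavy atoms by environment: 1× s (aromatic, in 5-ring) → no; 4× c (aromatic, in 5-ring) → no; 5× C (acyclic) → no; 2× O (acyclic) → no; 1× N (acyclic) → no; 1× Cl (acyclic) → no.
No environment satisfies the query, so 0 matching atoms.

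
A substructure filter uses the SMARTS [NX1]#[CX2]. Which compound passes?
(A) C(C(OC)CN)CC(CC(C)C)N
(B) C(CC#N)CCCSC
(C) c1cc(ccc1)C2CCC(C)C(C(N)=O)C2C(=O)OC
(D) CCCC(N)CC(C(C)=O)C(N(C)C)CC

B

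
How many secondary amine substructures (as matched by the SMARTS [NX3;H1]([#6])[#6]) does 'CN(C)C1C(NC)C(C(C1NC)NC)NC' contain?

4

[NX3;H1]([#6])[#6] is the SMARTS for a secondary amine: a trivalent nitrogen with one H, bonded to two carbons.
The molecule carries 4 separate instances of an N-methylamino group (-NHCH3) meeting every constraint; each maps to a distinct set of atoms, giving 4 matches.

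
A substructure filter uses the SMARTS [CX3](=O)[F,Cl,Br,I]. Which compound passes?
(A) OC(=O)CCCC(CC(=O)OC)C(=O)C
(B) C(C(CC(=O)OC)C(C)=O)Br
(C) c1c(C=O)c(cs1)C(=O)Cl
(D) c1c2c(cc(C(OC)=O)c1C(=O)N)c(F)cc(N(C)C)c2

C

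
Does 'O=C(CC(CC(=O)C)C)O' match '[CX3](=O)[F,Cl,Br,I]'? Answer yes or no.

No

The pattern [CX3](=O)[F,Cl,Br,I] describes a carbonyl carbon bonded to a halogen — an acyl halide.
The closest candidate here is a carboxylic acid group (-C(=O)OH), but the carbonyl is bonded to -OH, not to a halogen. No other fragment satisfies the full query, so there is no match.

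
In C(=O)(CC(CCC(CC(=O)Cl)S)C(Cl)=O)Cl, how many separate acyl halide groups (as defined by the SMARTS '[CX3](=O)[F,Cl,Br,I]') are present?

3

[CX3](=O)[F,Cl,Br,I] is the SMARTS for an acyl halide: a carbonyl carbon bonded to a halogen.
The molecule carries 3 separate instances of an acyl chloride (-C(=O)Cl) meeting every constraint; each maps to a distinct set of atoms, giving 3 matches.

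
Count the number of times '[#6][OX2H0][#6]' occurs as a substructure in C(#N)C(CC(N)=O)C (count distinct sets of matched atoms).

[#6][OX2H0][#6] is the SMARTS for an ether: an aliphatic oxygen bridging two carbons with no H on the oxygen.
No fragment in the molecule satisfies every constraint, giving 0 matches.

0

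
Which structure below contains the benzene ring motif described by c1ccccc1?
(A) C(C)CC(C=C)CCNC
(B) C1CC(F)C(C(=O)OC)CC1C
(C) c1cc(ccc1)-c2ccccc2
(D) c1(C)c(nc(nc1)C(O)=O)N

C

c1ccccc1 describes six aromatic carbons in a ring (a benzene ring).
(A) has a methyl group (-CH3) but no six-membered all-carbon aromatic ring is present.
(B) has a methyl group (-CH3) but no six-membered all-carbon aromatic ring is present.
(C) contains a phenyl ring, which satisfies every atom and bond constraint.
(D) has a methyl group (-CH3) but no six-membered all-carbon aromatic ring is present.
So the answer is (C).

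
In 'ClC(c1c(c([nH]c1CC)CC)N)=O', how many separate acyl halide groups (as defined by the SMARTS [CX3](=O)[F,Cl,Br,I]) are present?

[CX3](=O)[F,Cl,Br,I] is the SMARTS for an acyl halide: a carbonyl carbon bonded to a halogen.
Exactly one fragment in the molecule meets all constraints, giving 1 match.

1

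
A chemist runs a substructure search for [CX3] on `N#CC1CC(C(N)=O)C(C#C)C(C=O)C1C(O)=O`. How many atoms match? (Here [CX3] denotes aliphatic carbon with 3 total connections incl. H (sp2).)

3

The query [CX3] means: C with X3: aliphatic carbon with exactly 3 total connections.
Check the 18 heavy atoms by environment: 6× C (X4) → no; 3× C (X3) → match; 3× O (X1) → no; 1× N (X3) → no; 3× C (X2) → no; 1× N (X1) → no; 1× O (X2) → no.
That gives 3 matching atoms.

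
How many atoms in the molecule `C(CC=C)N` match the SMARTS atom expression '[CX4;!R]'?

The query [CX4;!R] means: aliphatic carbon with four total connections, not in a ring.
Check the 5 heavy atoms by environment: 2× C (X4, acyclic) → match; 2× C (X3, acyclic) → no; 1× N (X3, acyclic) → no.
That gives 2 matching atoms.

2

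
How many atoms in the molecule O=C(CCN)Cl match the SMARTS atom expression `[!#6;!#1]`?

3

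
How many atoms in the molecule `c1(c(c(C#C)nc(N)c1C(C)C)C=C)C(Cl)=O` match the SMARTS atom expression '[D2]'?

3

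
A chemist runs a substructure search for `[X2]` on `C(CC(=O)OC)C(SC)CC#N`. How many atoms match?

3

Check the 12 heavy atoms by environment: 6× C (X4) → no; 1× C (X2) → match; 1× N (X1) → no; 1× C (X3) → no; 1× O (X1) → no; 1× O (X2) → match; 1× S (X2) → match.
Summing the matching environments: 1 + 1 + 1 = 3 matching atoms.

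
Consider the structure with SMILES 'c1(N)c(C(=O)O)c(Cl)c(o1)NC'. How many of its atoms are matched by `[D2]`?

Check the 12 heavy atoms by environment: 1× o (aromatic, D2) → match; 4× c (aromatic, D3) → no; 1× N (D2) → match; 1× C (D1) → no; 1× Cl (D1) → no; 1× N (D1) → no; 1× C (D3) → no; 2× O (D1) → no.
Summing the matching environments: 1 + 1 = 2 matching atoms.

2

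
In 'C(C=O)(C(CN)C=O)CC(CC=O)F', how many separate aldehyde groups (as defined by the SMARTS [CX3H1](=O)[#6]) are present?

3

[CX3H1](=O)[#6] is the SMARTS for an aldehyde: an sp2 carbon with one H, double-bonded to O and single-bonded to carbon.
The molecule carries 3 separate instances of an aldehyde (-CHO) meeting every constraint; each maps to a distinct set of atoms, giving 3 matches.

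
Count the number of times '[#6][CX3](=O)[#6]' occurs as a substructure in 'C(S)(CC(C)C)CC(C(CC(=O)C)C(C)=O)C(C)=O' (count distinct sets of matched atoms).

3

[#6][CX3](=O)[#6] is the SMARTS for a ketone: a carbonyl carbon (no H) flanked by two carbons.
The molecule carries 3 separate instances of an acetyl/ketone group (-C(=O)CH3) meeting every constraint; each maps to a distinct set of atoms, giving 3 matches.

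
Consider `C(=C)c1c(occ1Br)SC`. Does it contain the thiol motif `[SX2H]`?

No

The pattern [SX2H] describes an aliphatic sulfur with two connections, one being H — a thiol.
The closest candidate here is a methylthio ether (-SCH3), but the sulfur has H0 (bonded to two carbons), not H1. No other fragment satisfies the full query, so there is no match.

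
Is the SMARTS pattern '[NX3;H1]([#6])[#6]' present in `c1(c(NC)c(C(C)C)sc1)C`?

The pattern [NX3;H1]([#6])[#6] describes a trivalent nitrogen with one H, bonded to two carbons — a secondary amine.
The molecule carries an N-methylamino group (-NHCH3), whose atoms satisfy every constraint of the query, so the pattern matches.

Yes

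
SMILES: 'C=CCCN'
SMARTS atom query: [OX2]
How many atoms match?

0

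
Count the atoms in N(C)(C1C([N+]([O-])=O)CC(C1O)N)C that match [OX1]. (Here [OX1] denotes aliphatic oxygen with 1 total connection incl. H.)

2

Check the 13 heavy atoms by environment: 7× C (X4) → no; 1× O (X2) → no; 2× N (X3) → no; 1× N (charge +1, X3) → no; 1× O (charge -1, X1) → match; 1× O (X1) → match.
Summing the matching environments: 1 + 1 = 2 matching atoms.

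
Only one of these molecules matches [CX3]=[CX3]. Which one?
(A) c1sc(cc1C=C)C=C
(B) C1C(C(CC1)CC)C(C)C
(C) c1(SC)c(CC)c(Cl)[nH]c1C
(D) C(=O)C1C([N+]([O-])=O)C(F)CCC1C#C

[CX3]=[CX3] describes a non-aromatic C=C double bond between two sp2 carbons (an alkene).
(A) contains a vinyl group (-CH=CH2), which satisfies every atom and bond constraint.
(B) has an ethyl group (-CH2CH3) but its C-C bond is a single bond between CX4 carbons, not CX3=CX3.
(C) has an ethyl group (-CH2CH3) but its C-C bond is a single bond between CX4 carbons, not CX3=CX3.
(D) has an ethynyl group (-C#CH) but the C-C bond is a triple bond, not a double bond.
So the answer is (A).

A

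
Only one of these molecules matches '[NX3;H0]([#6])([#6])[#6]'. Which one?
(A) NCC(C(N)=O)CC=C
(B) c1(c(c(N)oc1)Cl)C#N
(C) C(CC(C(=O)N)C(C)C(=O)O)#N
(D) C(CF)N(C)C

D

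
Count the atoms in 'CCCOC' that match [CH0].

Check the 5 heavy atoms by environment: 2× C (H2) → no; 2× C (H3) → no; 1× O (H0) → no.
No environment satisfies the query, so 0 matching atoms.

0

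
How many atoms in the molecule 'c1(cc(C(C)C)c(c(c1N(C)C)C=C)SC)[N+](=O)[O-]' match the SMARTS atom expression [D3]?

The query [D3] means: atom with exactly three heavy-atom neighbours.
Check the 19 heavy atoms by environment: 5× c (aromatic, D3) → match; 1× c (aromatic, D2) → no; 1× C (D2) → no; 6× C (D1) → no; 1× N (D3) → match; 1× C (D3) → match; 1× S (D2) → no; 1× N (charge +1, D3) → match; 1× O (charge -1, D1) → no; 1× O (D1) → no.
Summing the matching environments: 5 + 1 + 1 + 1 = 8 matching atoms.

8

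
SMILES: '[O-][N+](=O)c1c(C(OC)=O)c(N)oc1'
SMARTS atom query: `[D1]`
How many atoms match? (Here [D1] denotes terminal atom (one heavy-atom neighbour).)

5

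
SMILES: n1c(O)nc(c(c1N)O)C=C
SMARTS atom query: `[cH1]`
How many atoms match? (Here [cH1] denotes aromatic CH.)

The query [cH1] means: aromatic carbon bearing exactly one hydrogen.
Check the 11 heavy atoms by environment: 2× n (aromatic, H0) → no; 4× c (aromatic, H0) → no; 2× O (H1) → no; 1× C (H1) → no; 1× C (H2) → no; 1× N (H2) → no.
No environment satisfies the query, so 0 matching atoms.

0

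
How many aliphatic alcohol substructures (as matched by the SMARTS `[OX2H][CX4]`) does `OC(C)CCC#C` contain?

[OX2H][CX4] is the SMARTS for an aliphatic alcohol: a hydroxyl oxygen bound to an sp3 (X4) carbon.
Exactly one fragment in the molecule meets all constraints, giving 1 match.

1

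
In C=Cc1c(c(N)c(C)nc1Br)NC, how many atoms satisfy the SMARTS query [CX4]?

2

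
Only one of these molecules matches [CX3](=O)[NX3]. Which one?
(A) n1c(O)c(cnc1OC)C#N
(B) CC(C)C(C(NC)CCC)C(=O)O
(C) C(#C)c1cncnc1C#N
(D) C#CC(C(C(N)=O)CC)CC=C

[CX3](=O)[NX3] describes a carbonyl carbon bonded to a trivalent nitrogen (an amide).
(A) has a nitrile (-C#N) but the nitrile N is NX1 (triple-bonded), not NX3.
(B) has a carboxylic acid group (-C(=O)OH) but the carbonyl is bonded to O, not to an NX3 nitrogen.
(C) has a nitrile (-C#N) but the nitrile N is NX1 (triple-bonded), not NX3.
(D) contains a primary amide (-C(=O)NH2), which satisfies every atom and bond constraint.
So the answer is (D).

D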